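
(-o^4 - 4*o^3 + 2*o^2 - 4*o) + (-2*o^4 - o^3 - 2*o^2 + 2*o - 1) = -3*o^4 - 5*o^3 - 2*o - 1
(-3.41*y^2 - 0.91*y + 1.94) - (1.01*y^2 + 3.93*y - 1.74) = -4.42*y^2 - 4.84*y + 3.68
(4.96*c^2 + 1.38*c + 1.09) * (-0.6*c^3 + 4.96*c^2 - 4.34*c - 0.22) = -2.976*c^5 + 23.7736*c^4 - 15.3356*c^3 - 1.674*c^2 - 5.0342*c - 0.2398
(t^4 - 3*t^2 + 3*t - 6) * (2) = 2*t^4 - 6*t^2 + 6*t - 12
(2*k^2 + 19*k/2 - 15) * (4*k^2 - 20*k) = 8*k^4 - 2*k^3 - 250*k^2 + 300*k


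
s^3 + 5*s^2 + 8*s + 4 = (s + 1)*(s + 2)^2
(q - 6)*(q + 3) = q^2 - 3*q - 18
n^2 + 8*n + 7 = (n + 1)*(n + 7)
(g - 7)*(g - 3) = g^2 - 10*g + 21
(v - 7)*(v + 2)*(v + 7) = v^3 + 2*v^2 - 49*v - 98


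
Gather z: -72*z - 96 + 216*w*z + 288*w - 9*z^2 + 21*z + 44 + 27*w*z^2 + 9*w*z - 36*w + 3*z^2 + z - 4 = 252*w + z^2*(27*w - 6) + z*(225*w - 50) - 56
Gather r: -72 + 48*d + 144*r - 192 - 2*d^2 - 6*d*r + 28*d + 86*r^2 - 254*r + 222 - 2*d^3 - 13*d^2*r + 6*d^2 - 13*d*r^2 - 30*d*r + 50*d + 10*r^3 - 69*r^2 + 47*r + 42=-2*d^3 + 4*d^2 + 126*d + 10*r^3 + r^2*(17 - 13*d) + r*(-13*d^2 - 36*d - 63)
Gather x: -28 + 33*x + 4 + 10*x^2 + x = 10*x^2 + 34*x - 24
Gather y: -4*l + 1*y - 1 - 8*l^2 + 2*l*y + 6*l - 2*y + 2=-8*l^2 + 2*l + y*(2*l - 1) + 1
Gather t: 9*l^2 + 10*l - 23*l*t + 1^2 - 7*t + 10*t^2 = 9*l^2 + 10*l + 10*t^2 + t*(-23*l - 7) + 1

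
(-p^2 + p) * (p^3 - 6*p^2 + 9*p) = -p^5 + 7*p^4 - 15*p^3 + 9*p^2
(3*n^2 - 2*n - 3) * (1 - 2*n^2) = -6*n^4 + 4*n^3 + 9*n^2 - 2*n - 3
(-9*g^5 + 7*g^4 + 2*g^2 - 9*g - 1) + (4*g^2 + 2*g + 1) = -9*g^5 + 7*g^4 + 6*g^2 - 7*g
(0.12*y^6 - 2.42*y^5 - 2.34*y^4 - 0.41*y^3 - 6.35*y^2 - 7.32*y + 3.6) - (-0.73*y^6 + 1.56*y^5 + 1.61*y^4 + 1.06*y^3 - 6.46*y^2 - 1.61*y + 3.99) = 0.85*y^6 - 3.98*y^5 - 3.95*y^4 - 1.47*y^3 + 0.11*y^2 - 5.71*y - 0.39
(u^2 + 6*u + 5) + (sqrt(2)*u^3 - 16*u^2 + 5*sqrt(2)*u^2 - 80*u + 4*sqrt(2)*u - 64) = sqrt(2)*u^3 - 15*u^2 + 5*sqrt(2)*u^2 - 74*u + 4*sqrt(2)*u - 59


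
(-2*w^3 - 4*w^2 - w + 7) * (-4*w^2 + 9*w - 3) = 8*w^5 - 2*w^4 - 26*w^3 - 25*w^2 + 66*w - 21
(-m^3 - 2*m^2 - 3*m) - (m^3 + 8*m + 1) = -2*m^3 - 2*m^2 - 11*m - 1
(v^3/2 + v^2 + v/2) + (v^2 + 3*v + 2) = v^3/2 + 2*v^2 + 7*v/2 + 2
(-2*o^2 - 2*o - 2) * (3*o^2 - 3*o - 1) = -6*o^4 + 2*o^2 + 8*o + 2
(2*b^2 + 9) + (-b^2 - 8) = b^2 + 1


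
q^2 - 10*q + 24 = (q - 6)*(q - 4)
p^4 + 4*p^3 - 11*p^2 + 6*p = p*(p - 1)^2*(p + 6)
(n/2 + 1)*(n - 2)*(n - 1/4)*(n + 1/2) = n^4/2 + n^3/8 - 33*n^2/16 - n/2 + 1/4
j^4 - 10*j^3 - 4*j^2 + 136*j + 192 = (j - 8)*(j - 6)*(j + 2)^2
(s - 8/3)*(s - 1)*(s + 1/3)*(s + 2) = s^4 - 4*s^3/3 - 47*s^2/9 + 34*s/9 + 16/9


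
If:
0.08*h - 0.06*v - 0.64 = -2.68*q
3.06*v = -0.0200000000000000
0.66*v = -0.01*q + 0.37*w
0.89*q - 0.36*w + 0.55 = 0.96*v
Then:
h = 29.32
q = -0.64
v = -0.01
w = -0.03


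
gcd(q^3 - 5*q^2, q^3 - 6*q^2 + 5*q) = q^2 - 5*q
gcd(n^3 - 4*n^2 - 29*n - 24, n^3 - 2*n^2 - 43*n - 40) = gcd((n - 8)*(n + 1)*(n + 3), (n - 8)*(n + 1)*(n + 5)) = n^2 - 7*n - 8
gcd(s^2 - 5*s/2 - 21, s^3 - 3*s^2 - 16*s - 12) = s - 6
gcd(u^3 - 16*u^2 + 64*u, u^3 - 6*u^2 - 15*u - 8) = u - 8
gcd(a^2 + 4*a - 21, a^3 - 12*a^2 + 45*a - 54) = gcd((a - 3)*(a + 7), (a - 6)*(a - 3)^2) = a - 3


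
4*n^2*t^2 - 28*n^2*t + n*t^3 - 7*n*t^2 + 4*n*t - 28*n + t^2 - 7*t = (4*n + t)*(t - 7)*(n*t + 1)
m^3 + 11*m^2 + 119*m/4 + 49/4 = (m + 1/2)*(m + 7/2)*(m + 7)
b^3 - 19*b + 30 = (b - 3)*(b - 2)*(b + 5)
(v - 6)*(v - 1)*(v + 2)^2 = v^4 - 3*v^3 - 18*v^2 - 4*v + 24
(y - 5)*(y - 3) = y^2 - 8*y + 15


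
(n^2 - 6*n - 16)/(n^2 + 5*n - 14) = (n^2 - 6*n - 16)/(n^2 + 5*n - 14)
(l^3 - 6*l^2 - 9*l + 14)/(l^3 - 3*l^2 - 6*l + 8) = (l - 7)/(l - 4)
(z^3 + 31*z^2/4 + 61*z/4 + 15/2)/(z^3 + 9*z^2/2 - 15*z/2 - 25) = (4*z + 3)/(2*(2*z - 5))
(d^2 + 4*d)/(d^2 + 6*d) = (d + 4)/(d + 6)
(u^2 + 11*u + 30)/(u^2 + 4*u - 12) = (u + 5)/(u - 2)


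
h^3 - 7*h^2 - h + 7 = (h - 7)*(h - 1)*(h + 1)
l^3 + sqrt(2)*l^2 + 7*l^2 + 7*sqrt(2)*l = l*(l + 7)*(l + sqrt(2))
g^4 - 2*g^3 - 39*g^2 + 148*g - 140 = (g - 5)*(g - 2)^2*(g + 7)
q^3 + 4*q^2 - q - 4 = (q - 1)*(q + 1)*(q + 4)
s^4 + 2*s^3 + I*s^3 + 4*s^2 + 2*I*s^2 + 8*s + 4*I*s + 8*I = (s + 2)*(s - 2*I)*(s + I)*(s + 2*I)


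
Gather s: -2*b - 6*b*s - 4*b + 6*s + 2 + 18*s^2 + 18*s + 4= -6*b + 18*s^2 + s*(24 - 6*b) + 6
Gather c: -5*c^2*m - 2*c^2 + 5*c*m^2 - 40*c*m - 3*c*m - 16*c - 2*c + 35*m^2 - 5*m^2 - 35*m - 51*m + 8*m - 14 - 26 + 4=c^2*(-5*m - 2) + c*(5*m^2 - 43*m - 18) + 30*m^2 - 78*m - 36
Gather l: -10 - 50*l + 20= 10 - 50*l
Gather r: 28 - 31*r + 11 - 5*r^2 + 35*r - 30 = -5*r^2 + 4*r + 9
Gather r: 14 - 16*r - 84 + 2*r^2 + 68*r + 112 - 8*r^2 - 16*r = -6*r^2 + 36*r + 42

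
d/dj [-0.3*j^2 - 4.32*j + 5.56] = -0.6*j - 4.32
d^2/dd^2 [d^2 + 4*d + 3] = 2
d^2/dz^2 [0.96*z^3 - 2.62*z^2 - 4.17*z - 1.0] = 5.76*z - 5.24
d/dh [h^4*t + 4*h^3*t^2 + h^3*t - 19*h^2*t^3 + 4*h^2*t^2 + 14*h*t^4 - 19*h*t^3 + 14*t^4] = t*(4*h^3 + 12*h^2*t + 3*h^2 - 38*h*t^2 + 8*h*t + 14*t^3 - 19*t^2)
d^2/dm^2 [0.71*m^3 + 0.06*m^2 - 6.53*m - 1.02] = 4.26*m + 0.12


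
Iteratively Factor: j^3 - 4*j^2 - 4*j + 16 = (j - 4)*(j^2 - 4) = (j - 4)*(j + 2)*(j - 2)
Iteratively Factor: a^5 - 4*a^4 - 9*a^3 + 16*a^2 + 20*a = (a)*(a^4 - 4*a^3 - 9*a^2 + 16*a + 20) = a*(a + 2)*(a^3 - 6*a^2 + 3*a + 10) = a*(a - 2)*(a + 2)*(a^2 - 4*a - 5) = a*(a - 2)*(a + 1)*(a + 2)*(a - 5)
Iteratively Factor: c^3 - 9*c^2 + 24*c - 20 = (c - 5)*(c^2 - 4*c + 4) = (c - 5)*(c - 2)*(c - 2)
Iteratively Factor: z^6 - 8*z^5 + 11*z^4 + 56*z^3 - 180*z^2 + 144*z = (z - 2)*(z^5 - 6*z^4 - z^3 + 54*z^2 - 72*z) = (z - 2)^2*(z^4 - 4*z^3 - 9*z^2 + 36*z) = z*(z - 2)^2*(z^3 - 4*z^2 - 9*z + 36) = z*(z - 4)*(z - 2)^2*(z^2 - 9) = z*(z - 4)*(z - 3)*(z - 2)^2*(z + 3)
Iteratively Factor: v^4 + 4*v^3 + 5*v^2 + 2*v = (v + 1)*(v^3 + 3*v^2 + 2*v) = v*(v + 1)*(v^2 + 3*v + 2) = v*(v + 1)*(v + 2)*(v + 1)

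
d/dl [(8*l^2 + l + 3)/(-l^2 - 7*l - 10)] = 11*(-5*l^2 - 14*l + 1)/(l^4 + 14*l^3 + 69*l^2 + 140*l + 100)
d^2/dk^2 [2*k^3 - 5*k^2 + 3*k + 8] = 12*k - 10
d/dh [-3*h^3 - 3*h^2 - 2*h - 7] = -9*h^2 - 6*h - 2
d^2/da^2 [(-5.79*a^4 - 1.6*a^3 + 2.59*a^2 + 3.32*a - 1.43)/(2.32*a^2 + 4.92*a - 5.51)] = (-62.328192*a^6 - 396.536256*a^5 - 396.841968*a^4 + 2369.642112*a^3 - 1696.701492*a^2 - 134.751168*a + 231.48015)/(12.487168*a^6 + 79.444224*a^5 + 79.505472*a^4 - 258.264576*a^3 - 188.825496*a^2 + 448.115076*a - 167.284151)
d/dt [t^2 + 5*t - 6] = 2*t + 5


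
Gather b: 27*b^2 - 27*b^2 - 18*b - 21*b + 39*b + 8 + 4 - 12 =0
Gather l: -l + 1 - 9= -l - 8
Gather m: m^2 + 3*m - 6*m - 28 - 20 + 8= m^2 - 3*m - 40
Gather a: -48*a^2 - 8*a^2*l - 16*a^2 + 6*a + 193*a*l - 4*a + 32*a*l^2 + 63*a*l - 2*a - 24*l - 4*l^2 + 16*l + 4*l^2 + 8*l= a^2*(-8*l - 64) + a*(32*l^2 + 256*l)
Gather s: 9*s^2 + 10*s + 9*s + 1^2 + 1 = 9*s^2 + 19*s + 2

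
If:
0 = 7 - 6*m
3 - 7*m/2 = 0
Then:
No Solution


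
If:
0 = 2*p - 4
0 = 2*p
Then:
No Solution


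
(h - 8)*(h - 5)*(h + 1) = h^3 - 12*h^2 + 27*h + 40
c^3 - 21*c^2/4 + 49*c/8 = c*(c - 7/2)*(c - 7/4)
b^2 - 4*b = b*(b - 4)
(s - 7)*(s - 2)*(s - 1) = s^3 - 10*s^2 + 23*s - 14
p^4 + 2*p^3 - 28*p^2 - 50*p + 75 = (p - 5)*(p - 1)*(p + 3)*(p + 5)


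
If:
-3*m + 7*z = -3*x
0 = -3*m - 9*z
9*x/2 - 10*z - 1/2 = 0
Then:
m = 3/68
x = 4/51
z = -1/68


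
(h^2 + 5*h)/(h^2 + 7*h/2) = 2*(h + 5)/(2*h + 7)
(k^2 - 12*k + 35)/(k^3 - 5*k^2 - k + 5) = (k - 7)/(k^2 - 1)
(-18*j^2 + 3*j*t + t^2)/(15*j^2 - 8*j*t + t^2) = (6*j + t)/(-5*j + t)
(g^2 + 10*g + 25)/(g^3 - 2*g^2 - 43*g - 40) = (g + 5)/(g^2 - 7*g - 8)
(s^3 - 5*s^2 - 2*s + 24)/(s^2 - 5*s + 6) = (s^2 - 2*s - 8)/(s - 2)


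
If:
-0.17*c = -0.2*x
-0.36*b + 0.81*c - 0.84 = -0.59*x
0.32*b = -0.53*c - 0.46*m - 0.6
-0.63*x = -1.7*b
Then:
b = 0.22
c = 0.70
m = -2.27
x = 0.60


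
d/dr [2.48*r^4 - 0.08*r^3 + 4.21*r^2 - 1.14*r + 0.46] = 9.92*r^3 - 0.24*r^2 + 8.42*r - 1.14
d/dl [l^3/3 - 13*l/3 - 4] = l^2 - 13/3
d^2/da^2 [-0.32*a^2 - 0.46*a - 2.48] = -0.640000000000000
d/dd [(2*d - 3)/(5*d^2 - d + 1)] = (10*d^2 - 2*d - (2*d - 3)*(10*d - 1) + 2)/(5*d^2 - d + 1)^2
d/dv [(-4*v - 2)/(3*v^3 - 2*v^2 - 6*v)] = 2*(12*v^3 + 5*v^2 - 4*v - 6)/(v^2*(9*v^4 - 12*v^3 - 32*v^2 + 24*v + 36))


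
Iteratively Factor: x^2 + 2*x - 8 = (x - 2)*(x + 4)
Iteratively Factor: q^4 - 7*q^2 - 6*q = (q)*(q^3 - 7*q - 6) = q*(q + 2)*(q^2 - 2*q - 3) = q*(q + 1)*(q + 2)*(q - 3)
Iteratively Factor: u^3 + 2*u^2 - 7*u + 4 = (u - 1)*(u^2 + 3*u - 4) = (u - 1)^2*(u + 4)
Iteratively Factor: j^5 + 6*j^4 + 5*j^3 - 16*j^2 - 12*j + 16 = (j + 4)*(j^4 + 2*j^3 - 3*j^2 - 4*j + 4) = (j - 1)*(j + 4)*(j^3 + 3*j^2 - 4) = (j - 1)^2*(j + 4)*(j^2 + 4*j + 4) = (j - 1)^2*(j + 2)*(j + 4)*(j + 2)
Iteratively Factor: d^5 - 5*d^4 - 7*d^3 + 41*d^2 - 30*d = (d - 2)*(d^4 - 3*d^3 - 13*d^2 + 15*d) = (d - 5)*(d - 2)*(d^3 + 2*d^2 - 3*d) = d*(d - 5)*(d - 2)*(d^2 + 2*d - 3) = d*(d - 5)*(d - 2)*(d + 3)*(d - 1)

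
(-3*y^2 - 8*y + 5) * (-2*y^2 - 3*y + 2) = 6*y^4 + 25*y^3 + 8*y^2 - 31*y + 10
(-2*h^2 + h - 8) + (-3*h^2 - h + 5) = -5*h^2 - 3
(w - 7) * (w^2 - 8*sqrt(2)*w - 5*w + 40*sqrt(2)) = w^3 - 12*w^2 - 8*sqrt(2)*w^2 + 35*w + 96*sqrt(2)*w - 280*sqrt(2)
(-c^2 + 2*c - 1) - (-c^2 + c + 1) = c - 2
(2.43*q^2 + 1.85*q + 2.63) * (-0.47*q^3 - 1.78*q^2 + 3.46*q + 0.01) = -1.1421*q^5 - 5.1949*q^4 + 3.8787*q^3 + 1.7439*q^2 + 9.1183*q + 0.0263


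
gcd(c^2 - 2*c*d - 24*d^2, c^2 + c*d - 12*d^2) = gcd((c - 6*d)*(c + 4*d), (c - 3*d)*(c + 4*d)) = c + 4*d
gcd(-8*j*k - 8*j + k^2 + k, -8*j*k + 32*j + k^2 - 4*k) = 8*j - k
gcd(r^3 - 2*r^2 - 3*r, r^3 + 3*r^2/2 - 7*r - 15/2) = r + 1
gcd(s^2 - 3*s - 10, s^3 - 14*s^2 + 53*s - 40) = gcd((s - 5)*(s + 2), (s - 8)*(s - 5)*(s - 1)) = s - 5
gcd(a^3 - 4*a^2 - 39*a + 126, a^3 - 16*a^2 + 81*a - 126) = a^2 - 10*a + 21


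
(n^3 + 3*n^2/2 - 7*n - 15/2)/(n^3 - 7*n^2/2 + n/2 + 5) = (n + 3)/(n - 2)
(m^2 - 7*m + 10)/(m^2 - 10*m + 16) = (m - 5)/(m - 8)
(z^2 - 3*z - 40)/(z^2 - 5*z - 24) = (z + 5)/(z + 3)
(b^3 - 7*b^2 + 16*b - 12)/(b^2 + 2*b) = (b^3 - 7*b^2 + 16*b - 12)/(b*(b + 2))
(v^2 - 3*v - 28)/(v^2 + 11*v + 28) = (v - 7)/(v + 7)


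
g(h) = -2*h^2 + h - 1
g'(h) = 1 - 4*h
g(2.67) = -12.59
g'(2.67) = -9.68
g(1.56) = -4.31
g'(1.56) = -5.24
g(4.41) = -35.49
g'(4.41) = -16.64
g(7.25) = -98.88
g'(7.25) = -28.00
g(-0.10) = -1.12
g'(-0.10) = 1.40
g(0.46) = -0.96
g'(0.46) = -0.84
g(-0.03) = -1.03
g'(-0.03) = 1.12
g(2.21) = -8.56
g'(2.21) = -7.84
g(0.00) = -1.00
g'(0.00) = 1.00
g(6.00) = -67.00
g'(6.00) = -23.00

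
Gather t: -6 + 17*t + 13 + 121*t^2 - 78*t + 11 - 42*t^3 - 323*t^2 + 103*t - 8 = -42*t^3 - 202*t^2 + 42*t + 10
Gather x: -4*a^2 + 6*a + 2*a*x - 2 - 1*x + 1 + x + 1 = -4*a^2 + 2*a*x + 6*a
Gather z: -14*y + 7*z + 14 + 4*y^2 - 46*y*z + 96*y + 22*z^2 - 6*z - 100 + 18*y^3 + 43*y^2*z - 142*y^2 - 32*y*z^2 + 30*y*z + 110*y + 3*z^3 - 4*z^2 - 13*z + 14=18*y^3 - 138*y^2 + 192*y + 3*z^3 + z^2*(18 - 32*y) + z*(43*y^2 - 16*y - 12) - 72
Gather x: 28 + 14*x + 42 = 14*x + 70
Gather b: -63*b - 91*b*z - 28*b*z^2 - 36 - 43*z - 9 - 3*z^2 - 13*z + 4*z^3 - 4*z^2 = b*(-28*z^2 - 91*z - 63) + 4*z^3 - 7*z^2 - 56*z - 45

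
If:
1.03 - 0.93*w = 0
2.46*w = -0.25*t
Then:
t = -10.90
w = 1.11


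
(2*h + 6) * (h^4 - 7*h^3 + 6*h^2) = 2*h^5 - 8*h^4 - 30*h^3 + 36*h^2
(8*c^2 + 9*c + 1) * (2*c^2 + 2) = 16*c^4 + 18*c^3 + 18*c^2 + 18*c + 2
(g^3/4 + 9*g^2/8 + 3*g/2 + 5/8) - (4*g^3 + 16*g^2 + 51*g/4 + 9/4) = -15*g^3/4 - 119*g^2/8 - 45*g/4 - 13/8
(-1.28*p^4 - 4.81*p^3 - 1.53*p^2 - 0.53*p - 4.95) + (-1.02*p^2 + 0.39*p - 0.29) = -1.28*p^4 - 4.81*p^3 - 2.55*p^2 - 0.14*p - 5.24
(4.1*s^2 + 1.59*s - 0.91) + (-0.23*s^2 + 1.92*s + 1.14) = 3.87*s^2 + 3.51*s + 0.23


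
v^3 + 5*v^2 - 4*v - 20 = (v - 2)*(v + 2)*(v + 5)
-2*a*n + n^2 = n*(-2*a + n)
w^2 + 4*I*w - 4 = (w + 2*I)^2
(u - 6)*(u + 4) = u^2 - 2*u - 24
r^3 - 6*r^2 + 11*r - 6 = (r - 3)*(r - 2)*(r - 1)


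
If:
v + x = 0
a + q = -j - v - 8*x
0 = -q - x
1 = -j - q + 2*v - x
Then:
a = 1 - 4*x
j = -2*x - 1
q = -x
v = -x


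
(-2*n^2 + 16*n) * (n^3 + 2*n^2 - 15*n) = -2*n^5 + 12*n^4 + 62*n^3 - 240*n^2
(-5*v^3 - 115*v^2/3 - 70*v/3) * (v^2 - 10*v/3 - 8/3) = -5*v^5 - 65*v^4/3 + 1060*v^3/9 + 180*v^2 + 560*v/9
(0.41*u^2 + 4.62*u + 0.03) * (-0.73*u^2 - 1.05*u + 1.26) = -0.2993*u^4 - 3.8031*u^3 - 4.3563*u^2 + 5.7897*u + 0.0378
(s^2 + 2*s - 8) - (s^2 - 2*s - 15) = 4*s + 7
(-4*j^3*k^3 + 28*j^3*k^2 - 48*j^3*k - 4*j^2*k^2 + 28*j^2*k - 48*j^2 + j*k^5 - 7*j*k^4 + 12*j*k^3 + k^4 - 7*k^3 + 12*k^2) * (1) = -4*j^3*k^3 + 28*j^3*k^2 - 48*j^3*k - 4*j^2*k^2 + 28*j^2*k - 48*j^2 + j*k^5 - 7*j*k^4 + 12*j*k^3 + k^4 - 7*k^3 + 12*k^2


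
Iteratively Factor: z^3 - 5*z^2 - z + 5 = (z - 5)*(z^2 - 1) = (z - 5)*(z - 1)*(z + 1)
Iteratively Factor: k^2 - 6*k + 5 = (k - 1)*(k - 5)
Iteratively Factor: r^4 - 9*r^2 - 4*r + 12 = (r - 1)*(r^3 + r^2 - 8*r - 12) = (r - 1)*(r + 2)*(r^2 - r - 6) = (r - 1)*(r + 2)^2*(r - 3)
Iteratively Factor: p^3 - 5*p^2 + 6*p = (p - 3)*(p^2 - 2*p) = (p - 3)*(p - 2)*(p)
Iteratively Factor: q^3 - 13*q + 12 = (q - 3)*(q^2 + 3*q - 4) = (q - 3)*(q + 4)*(q - 1)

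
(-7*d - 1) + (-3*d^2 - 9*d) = -3*d^2 - 16*d - 1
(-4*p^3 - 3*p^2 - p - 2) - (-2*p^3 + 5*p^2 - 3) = -2*p^3 - 8*p^2 - p + 1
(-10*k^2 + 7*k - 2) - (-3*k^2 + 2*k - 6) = -7*k^2 + 5*k + 4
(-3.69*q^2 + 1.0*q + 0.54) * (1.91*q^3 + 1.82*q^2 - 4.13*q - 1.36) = -7.0479*q^5 - 4.8058*q^4 + 18.0911*q^3 + 1.8712*q^2 - 3.5902*q - 0.7344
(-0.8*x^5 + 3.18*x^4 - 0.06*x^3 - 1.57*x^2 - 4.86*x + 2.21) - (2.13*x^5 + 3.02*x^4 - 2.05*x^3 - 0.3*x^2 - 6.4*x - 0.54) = -2.93*x^5 + 0.16*x^4 + 1.99*x^3 - 1.27*x^2 + 1.54*x + 2.75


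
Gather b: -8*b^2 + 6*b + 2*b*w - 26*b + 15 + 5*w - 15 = -8*b^2 + b*(2*w - 20) + 5*w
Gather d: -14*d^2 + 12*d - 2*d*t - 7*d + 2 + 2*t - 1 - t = -14*d^2 + d*(5 - 2*t) + t + 1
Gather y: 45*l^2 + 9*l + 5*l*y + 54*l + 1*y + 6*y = 45*l^2 + 63*l + y*(5*l + 7)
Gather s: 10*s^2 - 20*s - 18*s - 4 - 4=10*s^2 - 38*s - 8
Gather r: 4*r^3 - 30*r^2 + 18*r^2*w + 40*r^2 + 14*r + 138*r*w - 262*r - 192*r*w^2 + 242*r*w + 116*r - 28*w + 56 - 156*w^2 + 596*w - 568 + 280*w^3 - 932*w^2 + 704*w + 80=4*r^3 + r^2*(18*w + 10) + r*(-192*w^2 + 380*w - 132) + 280*w^3 - 1088*w^2 + 1272*w - 432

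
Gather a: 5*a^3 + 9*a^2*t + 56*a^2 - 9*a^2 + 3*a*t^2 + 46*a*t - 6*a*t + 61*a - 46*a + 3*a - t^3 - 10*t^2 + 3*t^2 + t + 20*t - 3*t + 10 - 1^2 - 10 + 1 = 5*a^3 + a^2*(9*t + 47) + a*(3*t^2 + 40*t + 18) - t^3 - 7*t^2 + 18*t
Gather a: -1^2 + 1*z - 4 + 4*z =5*z - 5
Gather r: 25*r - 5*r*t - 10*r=r*(15 - 5*t)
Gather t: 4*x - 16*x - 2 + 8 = 6 - 12*x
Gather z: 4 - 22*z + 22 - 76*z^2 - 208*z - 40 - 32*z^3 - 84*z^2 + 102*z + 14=-32*z^3 - 160*z^2 - 128*z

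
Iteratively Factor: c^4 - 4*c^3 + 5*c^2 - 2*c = (c - 1)*(c^3 - 3*c^2 + 2*c) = c*(c - 1)*(c^2 - 3*c + 2) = c*(c - 1)^2*(c - 2)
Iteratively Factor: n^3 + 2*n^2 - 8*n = (n + 4)*(n^2 - 2*n) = (n - 2)*(n + 4)*(n)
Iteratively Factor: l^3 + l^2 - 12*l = (l + 4)*(l^2 - 3*l) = l*(l + 4)*(l - 3)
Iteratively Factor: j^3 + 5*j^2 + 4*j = (j)*(j^2 + 5*j + 4) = j*(j + 4)*(j + 1)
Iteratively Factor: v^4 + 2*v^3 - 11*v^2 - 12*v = (v + 4)*(v^3 - 2*v^2 - 3*v) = (v + 1)*(v + 4)*(v^2 - 3*v) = v*(v + 1)*(v + 4)*(v - 3)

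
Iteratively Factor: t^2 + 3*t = (t + 3)*(t)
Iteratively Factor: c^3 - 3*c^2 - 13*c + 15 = (c - 1)*(c^2 - 2*c - 15) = (c - 5)*(c - 1)*(c + 3)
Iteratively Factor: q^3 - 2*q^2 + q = (q - 1)*(q^2 - q) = (q - 1)^2*(q)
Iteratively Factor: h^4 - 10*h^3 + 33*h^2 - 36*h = (h - 3)*(h^3 - 7*h^2 + 12*h) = h*(h - 3)*(h^2 - 7*h + 12) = h*(h - 4)*(h - 3)*(h - 3)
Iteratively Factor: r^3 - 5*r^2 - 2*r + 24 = (r - 4)*(r^2 - r - 6) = (r - 4)*(r - 3)*(r + 2)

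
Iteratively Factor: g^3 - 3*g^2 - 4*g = (g - 4)*(g^2 + g) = (g - 4)*(g + 1)*(g)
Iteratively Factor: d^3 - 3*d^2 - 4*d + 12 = (d - 2)*(d^2 - d - 6) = (d - 3)*(d - 2)*(d + 2)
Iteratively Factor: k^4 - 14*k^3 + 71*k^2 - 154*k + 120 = (k - 4)*(k^3 - 10*k^2 + 31*k - 30) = (k - 4)*(k - 3)*(k^2 - 7*k + 10) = (k - 5)*(k - 4)*(k - 3)*(k - 2)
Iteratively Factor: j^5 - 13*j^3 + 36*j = (j + 3)*(j^4 - 3*j^3 - 4*j^2 + 12*j) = (j - 3)*(j + 3)*(j^3 - 4*j) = (j - 3)*(j - 2)*(j + 3)*(j^2 + 2*j) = (j - 3)*(j - 2)*(j + 2)*(j + 3)*(j)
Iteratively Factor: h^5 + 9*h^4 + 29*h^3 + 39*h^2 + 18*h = (h + 3)*(h^4 + 6*h^3 + 11*h^2 + 6*h) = (h + 2)*(h + 3)*(h^3 + 4*h^2 + 3*h) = (h + 1)*(h + 2)*(h + 3)*(h^2 + 3*h) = h*(h + 1)*(h + 2)*(h + 3)*(h + 3)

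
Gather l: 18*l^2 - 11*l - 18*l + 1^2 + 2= 18*l^2 - 29*l + 3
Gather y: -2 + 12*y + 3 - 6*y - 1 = 6*y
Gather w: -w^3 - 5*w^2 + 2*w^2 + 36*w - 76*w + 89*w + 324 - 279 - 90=-w^3 - 3*w^2 + 49*w - 45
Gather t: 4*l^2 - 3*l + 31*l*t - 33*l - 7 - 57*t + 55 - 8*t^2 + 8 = 4*l^2 - 36*l - 8*t^2 + t*(31*l - 57) + 56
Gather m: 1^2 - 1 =0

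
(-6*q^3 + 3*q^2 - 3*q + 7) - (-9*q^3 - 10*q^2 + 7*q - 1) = 3*q^3 + 13*q^2 - 10*q + 8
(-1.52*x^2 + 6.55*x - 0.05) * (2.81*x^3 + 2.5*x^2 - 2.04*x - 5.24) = -4.2712*x^5 + 14.6055*x^4 + 19.3353*x^3 - 5.5222*x^2 - 34.22*x + 0.262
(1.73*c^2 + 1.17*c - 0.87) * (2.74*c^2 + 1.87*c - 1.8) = 4.7402*c^4 + 6.4409*c^3 - 3.3099*c^2 - 3.7329*c + 1.566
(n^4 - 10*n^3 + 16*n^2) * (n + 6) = n^5 - 4*n^4 - 44*n^3 + 96*n^2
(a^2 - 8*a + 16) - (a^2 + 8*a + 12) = 4 - 16*a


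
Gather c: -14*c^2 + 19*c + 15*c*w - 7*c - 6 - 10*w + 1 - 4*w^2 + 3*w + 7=-14*c^2 + c*(15*w + 12) - 4*w^2 - 7*w + 2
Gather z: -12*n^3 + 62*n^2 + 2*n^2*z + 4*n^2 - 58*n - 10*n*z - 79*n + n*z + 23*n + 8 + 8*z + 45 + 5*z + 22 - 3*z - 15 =-12*n^3 + 66*n^2 - 114*n + z*(2*n^2 - 9*n + 10) + 60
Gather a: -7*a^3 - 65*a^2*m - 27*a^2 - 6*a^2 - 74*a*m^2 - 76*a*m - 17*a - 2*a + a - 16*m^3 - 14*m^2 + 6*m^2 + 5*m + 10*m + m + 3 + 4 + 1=-7*a^3 + a^2*(-65*m - 33) + a*(-74*m^2 - 76*m - 18) - 16*m^3 - 8*m^2 + 16*m + 8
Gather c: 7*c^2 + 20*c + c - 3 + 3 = 7*c^2 + 21*c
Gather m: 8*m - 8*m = 0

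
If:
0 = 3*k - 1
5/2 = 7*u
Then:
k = 1/3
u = 5/14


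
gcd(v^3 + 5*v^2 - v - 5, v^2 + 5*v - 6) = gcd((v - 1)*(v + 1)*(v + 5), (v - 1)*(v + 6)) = v - 1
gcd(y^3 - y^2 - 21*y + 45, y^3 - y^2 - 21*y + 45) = y^3 - y^2 - 21*y + 45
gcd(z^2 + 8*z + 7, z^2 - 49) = z + 7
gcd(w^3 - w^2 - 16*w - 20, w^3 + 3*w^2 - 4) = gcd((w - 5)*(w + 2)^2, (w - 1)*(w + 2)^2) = w^2 + 4*w + 4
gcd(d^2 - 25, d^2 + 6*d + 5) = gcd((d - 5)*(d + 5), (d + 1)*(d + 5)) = d + 5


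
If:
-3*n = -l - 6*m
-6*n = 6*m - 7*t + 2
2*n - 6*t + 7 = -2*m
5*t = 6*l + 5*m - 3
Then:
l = 159/98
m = 205/539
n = 1403/1078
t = 19/11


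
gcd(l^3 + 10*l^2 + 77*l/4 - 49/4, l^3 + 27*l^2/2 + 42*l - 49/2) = l^2 + 13*l/2 - 7/2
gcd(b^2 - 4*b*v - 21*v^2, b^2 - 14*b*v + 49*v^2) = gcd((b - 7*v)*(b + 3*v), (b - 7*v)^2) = -b + 7*v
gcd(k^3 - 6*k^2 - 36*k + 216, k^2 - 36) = k^2 - 36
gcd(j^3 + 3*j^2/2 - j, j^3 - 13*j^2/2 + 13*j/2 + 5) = 1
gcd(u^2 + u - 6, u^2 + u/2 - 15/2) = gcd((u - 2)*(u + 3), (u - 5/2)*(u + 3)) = u + 3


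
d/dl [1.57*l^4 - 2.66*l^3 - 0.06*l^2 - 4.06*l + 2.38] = 6.28*l^3 - 7.98*l^2 - 0.12*l - 4.06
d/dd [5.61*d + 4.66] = 5.61000000000000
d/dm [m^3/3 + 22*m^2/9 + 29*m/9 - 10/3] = m^2 + 44*m/9 + 29/9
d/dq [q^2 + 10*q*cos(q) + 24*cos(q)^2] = -10*q*sin(q) + 2*q - 24*sin(2*q) + 10*cos(q)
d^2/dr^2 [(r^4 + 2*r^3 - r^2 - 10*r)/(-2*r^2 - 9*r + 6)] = 2*(-4*r^6 - 54*r^5 - 207*r^4 + 268*r^3 + 144*r^2 + 144*r + 576)/(8*r^6 + 108*r^5 + 414*r^4 + 81*r^3 - 1242*r^2 + 972*r - 216)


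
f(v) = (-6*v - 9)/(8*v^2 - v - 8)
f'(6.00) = 0.04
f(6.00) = -0.16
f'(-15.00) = 0.00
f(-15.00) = 0.04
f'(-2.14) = -0.05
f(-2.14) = 0.12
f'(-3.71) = 0.01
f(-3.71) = 0.13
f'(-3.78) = 0.01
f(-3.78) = 0.12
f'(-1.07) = -12.10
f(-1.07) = -1.16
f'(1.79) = 1.80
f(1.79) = -1.25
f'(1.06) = 48441.80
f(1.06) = 215.73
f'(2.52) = 0.44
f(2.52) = -0.60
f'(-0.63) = -1.86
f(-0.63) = 1.24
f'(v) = (1 - 16*v)*(-6*v - 9)/(8*v^2 - v - 8)^2 - 6/(8*v^2 - v - 8)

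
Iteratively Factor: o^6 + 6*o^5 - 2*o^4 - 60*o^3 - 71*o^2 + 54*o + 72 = (o + 2)*(o^5 + 4*o^4 - 10*o^3 - 40*o^2 + 9*o + 36) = (o + 2)*(o + 3)*(o^4 + o^3 - 13*o^2 - o + 12) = (o - 3)*(o + 2)*(o + 3)*(o^3 + 4*o^2 - o - 4) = (o - 3)*(o - 1)*(o + 2)*(o + 3)*(o^2 + 5*o + 4) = (o - 3)*(o - 1)*(o + 2)*(o + 3)*(o + 4)*(o + 1)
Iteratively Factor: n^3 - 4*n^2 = (n)*(n^2 - 4*n) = n*(n - 4)*(n)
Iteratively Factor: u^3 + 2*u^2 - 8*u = (u + 4)*(u^2 - 2*u) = u*(u + 4)*(u - 2)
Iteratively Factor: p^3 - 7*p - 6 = (p + 2)*(p^2 - 2*p - 3) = (p + 1)*(p + 2)*(p - 3)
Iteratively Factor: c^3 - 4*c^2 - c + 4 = (c - 4)*(c^2 - 1) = (c - 4)*(c + 1)*(c - 1)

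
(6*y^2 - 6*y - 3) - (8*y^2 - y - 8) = -2*y^2 - 5*y + 5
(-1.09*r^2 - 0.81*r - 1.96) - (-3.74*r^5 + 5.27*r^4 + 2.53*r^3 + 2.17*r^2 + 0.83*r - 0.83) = 3.74*r^5 - 5.27*r^4 - 2.53*r^3 - 3.26*r^2 - 1.64*r - 1.13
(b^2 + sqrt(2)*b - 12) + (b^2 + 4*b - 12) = 2*b^2 + sqrt(2)*b + 4*b - 24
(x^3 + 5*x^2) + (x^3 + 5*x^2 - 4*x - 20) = 2*x^3 + 10*x^2 - 4*x - 20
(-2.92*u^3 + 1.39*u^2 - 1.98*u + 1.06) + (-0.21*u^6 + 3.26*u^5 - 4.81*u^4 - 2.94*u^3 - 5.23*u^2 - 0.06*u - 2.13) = -0.21*u^6 + 3.26*u^5 - 4.81*u^4 - 5.86*u^3 - 3.84*u^2 - 2.04*u - 1.07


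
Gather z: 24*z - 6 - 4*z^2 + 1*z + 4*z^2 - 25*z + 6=0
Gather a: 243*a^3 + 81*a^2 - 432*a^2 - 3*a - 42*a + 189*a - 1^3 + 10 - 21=243*a^3 - 351*a^2 + 144*a - 12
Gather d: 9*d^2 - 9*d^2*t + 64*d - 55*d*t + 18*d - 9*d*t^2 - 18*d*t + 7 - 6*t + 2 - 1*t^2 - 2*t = d^2*(9 - 9*t) + d*(-9*t^2 - 73*t + 82) - t^2 - 8*t + 9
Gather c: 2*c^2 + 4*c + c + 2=2*c^2 + 5*c + 2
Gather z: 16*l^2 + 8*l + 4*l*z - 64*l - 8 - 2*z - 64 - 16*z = 16*l^2 - 56*l + z*(4*l - 18) - 72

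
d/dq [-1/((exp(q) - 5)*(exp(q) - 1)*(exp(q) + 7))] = ((exp(q) - 5)*(exp(q) - 1) + (exp(q) - 5)*(exp(q) + 7) + (exp(q) - 1)*(exp(q) + 7))/(4*(exp(q) - 5)^2*(exp(q) + 7)^2*sinh(q/2)^2)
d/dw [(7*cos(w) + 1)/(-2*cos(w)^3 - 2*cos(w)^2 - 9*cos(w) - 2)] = -(36*sin(2*w) + 20*sin(3*w) + 14*sin(4*w))/(21*cos(w) + 2*cos(2*w) + cos(3*w) + 6)^2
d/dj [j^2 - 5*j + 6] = 2*j - 5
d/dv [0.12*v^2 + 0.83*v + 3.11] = 0.24*v + 0.83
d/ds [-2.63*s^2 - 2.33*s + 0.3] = -5.26*s - 2.33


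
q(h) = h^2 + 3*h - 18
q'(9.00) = 21.00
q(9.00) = 90.00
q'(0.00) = 3.00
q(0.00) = -18.00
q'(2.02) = 7.04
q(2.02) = -7.86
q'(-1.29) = 0.42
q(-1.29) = -20.21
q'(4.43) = 11.86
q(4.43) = 14.91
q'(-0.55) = 1.90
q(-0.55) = -19.35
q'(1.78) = 6.56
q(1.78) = -9.49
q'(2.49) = 7.98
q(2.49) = -4.33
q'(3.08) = 9.16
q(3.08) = 0.73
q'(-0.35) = 2.30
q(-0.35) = -18.93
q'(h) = 2*h + 3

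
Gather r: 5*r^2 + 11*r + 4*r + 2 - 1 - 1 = 5*r^2 + 15*r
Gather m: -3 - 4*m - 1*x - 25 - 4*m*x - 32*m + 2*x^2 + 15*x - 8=m*(-4*x - 36) + 2*x^2 + 14*x - 36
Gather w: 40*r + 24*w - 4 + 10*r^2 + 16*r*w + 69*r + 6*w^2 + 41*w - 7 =10*r^2 + 109*r + 6*w^2 + w*(16*r + 65) - 11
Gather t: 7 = 7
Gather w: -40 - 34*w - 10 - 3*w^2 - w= -3*w^2 - 35*w - 50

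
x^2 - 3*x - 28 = (x - 7)*(x + 4)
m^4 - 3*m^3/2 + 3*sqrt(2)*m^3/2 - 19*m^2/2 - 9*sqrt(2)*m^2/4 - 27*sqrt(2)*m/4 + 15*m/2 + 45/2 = (m - 3)*(m + 3/2)*(m - sqrt(2))*(m + 5*sqrt(2)/2)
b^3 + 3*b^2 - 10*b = b*(b - 2)*(b + 5)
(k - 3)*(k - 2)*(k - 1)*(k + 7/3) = k^4 - 11*k^3/3 - 3*k^2 + 59*k/3 - 14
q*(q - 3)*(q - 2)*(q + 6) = q^4 + q^3 - 24*q^2 + 36*q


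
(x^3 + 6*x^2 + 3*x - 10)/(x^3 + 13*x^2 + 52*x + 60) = (x - 1)/(x + 6)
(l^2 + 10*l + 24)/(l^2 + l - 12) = (l + 6)/(l - 3)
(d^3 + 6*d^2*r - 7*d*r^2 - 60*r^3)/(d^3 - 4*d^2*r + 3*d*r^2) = (-d^2 - 9*d*r - 20*r^2)/(d*(-d + r))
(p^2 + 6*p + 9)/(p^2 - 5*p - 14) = (p^2 + 6*p + 9)/(p^2 - 5*p - 14)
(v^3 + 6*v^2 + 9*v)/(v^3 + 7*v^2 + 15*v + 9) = v/(v + 1)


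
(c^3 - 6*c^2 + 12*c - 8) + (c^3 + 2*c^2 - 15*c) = 2*c^3 - 4*c^2 - 3*c - 8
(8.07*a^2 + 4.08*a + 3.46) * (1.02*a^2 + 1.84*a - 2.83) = 8.2314*a^4 + 19.0104*a^3 - 11.8017*a^2 - 5.18*a - 9.7918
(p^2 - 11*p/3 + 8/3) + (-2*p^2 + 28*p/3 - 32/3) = -p^2 + 17*p/3 - 8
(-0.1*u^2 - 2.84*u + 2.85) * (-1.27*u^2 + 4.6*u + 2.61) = 0.127*u^4 + 3.1468*u^3 - 16.9445*u^2 + 5.6976*u + 7.4385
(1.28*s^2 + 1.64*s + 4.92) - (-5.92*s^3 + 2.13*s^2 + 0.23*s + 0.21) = 5.92*s^3 - 0.85*s^2 + 1.41*s + 4.71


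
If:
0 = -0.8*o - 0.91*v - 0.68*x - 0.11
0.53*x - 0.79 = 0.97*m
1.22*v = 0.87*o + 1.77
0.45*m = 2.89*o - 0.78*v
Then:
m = -2.06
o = 0.09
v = 1.51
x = -2.29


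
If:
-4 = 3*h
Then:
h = -4/3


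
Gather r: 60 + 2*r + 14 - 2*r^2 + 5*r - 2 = -2*r^2 + 7*r + 72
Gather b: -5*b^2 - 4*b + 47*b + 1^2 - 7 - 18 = -5*b^2 + 43*b - 24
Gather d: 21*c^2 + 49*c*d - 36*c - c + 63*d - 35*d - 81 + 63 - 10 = 21*c^2 - 37*c + d*(49*c + 28) - 28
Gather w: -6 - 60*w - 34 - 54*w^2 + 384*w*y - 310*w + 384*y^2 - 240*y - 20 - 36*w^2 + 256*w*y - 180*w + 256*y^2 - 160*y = -90*w^2 + w*(640*y - 550) + 640*y^2 - 400*y - 60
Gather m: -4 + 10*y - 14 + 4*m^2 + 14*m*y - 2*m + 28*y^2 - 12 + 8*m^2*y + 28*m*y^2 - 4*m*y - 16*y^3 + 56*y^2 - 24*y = m^2*(8*y + 4) + m*(28*y^2 + 10*y - 2) - 16*y^3 + 84*y^2 - 14*y - 30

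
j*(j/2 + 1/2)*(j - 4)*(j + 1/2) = j^4/2 - 5*j^3/4 - 11*j^2/4 - j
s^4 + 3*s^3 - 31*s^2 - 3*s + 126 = (s - 3)^2*(s + 2)*(s + 7)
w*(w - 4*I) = w^2 - 4*I*w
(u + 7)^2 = u^2 + 14*u + 49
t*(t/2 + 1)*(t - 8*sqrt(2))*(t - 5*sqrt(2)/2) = t^4/2 - 21*sqrt(2)*t^3/4 + t^3 - 21*sqrt(2)*t^2/2 + 20*t^2 + 40*t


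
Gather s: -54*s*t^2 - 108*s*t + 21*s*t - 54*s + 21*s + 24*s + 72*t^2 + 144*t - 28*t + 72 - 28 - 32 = s*(-54*t^2 - 87*t - 9) + 72*t^2 + 116*t + 12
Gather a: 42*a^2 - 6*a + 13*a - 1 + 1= 42*a^2 + 7*a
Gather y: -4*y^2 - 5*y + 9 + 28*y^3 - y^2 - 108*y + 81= 28*y^3 - 5*y^2 - 113*y + 90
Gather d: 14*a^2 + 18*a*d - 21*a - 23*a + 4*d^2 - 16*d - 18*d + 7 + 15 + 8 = 14*a^2 - 44*a + 4*d^2 + d*(18*a - 34) + 30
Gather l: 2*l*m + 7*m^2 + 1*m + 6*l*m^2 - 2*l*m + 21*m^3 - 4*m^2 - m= 6*l*m^2 + 21*m^3 + 3*m^2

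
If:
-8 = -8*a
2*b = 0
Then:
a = 1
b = 0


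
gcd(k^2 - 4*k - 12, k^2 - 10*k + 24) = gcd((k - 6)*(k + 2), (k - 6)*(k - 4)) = k - 6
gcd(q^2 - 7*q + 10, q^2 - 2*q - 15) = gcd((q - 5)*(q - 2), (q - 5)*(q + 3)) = q - 5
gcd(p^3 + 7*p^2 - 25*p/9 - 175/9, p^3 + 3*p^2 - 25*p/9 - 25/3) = p^2 - 25/9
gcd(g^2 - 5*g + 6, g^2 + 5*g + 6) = 1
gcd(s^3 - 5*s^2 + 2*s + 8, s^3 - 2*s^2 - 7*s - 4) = s^2 - 3*s - 4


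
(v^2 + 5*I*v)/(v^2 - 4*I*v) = (v + 5*I)/(v - 4*I)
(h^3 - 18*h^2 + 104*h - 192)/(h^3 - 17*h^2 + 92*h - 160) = (h - 6)/(h - 5)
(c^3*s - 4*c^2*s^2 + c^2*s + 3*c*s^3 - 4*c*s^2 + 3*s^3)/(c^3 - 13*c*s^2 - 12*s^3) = s*(-c^3 + 4*c^2*s - c^2 - 3*c*s^2 + 4*c*s - 3*s^2)/(-c^3 + 13*c*s^2 + 12*s^3)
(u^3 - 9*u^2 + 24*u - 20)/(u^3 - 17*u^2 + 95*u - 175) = (u^2 - 4*u + 4)/(u^2 - 12*u + 35)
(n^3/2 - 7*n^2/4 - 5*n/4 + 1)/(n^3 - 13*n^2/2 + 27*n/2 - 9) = (2*n^3 - 7*n^2 - 5*n + 4)/(2*(2*n^3 - 13*n^2 + 27*n - 18))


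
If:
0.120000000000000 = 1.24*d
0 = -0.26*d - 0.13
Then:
No Solution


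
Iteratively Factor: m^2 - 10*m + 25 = (m - 5)*(m - 5)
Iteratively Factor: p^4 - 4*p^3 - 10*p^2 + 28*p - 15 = (p - 5)*(p^3 + p^2 - 5*p + 3) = (p - 5)*(p + 3)*(p^2 - 2*p + 1) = (p - 5)*(p - 1)*(p + 3)*(p - 1)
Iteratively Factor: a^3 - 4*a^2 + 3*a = (a)*(a^2 - 4*a + 3) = a*(a - 1)*(a - 3)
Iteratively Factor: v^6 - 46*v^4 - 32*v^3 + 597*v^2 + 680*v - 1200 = (v + 4)*(v^5 - 4*v^4 - 30*v^3 + 88*v^2 + 245*v - 300) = (v - 1)*(v + 4)*(v^4 - 3*v^3 - 33*v^2 + 55*v + 300) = (v - 5)*(v - 1)*(v + 4)*(v^3 + 2*v^2 - 23*v - 60) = (v - 5)*(v - 1)*(v + 3)*(v + 4)*(v^2 - v - 20) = (v - 5)*(v - 1)*(v + 3)*(v + 4)^2*(v - 5)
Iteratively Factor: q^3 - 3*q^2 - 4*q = (q + 1)*(q^2 - 4*q) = q*(q + 1)*(q - 4)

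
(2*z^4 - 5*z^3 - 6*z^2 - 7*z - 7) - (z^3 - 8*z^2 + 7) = 2*z^4 - 6*z^3 + 2*z^2 - 7*z - 14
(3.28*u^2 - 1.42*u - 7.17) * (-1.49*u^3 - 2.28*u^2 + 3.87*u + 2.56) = -4.8872*u^5 - 5.3626*u^4 + 26.6145*u^3 + 19.249*u^2 - 31.3831*u - 18.3552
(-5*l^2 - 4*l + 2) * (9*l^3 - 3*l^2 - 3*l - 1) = -45*l^5 - 21*l^4 + 45*l^3 + 11*l^2 - 2*l - 2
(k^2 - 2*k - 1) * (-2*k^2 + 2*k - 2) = -2*k^4 + 6*k^3 - 4*k^2 + 2*k + 2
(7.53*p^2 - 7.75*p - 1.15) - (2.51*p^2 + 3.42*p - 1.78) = 5.02*p^2 - 11.17*p + 0.63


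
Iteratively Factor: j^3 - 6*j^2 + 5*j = (j - 5)*(j^2 - j) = j*(j - 5)*(j - 1)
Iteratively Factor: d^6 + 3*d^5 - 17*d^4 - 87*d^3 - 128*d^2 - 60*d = (d + 1)*(d^5 + 2*d^4 - 19*d^3 - 68*d^2 - 60*d) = (d + 1)*(d + 3)*(d^4 - d^3 - 16*d^2 - 20*d) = (d + 1)*(d + 2)*(d + 3)*(d^3 - 3*d^2 - 10*d) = (d - 5)*(d + 1)*(d + 2)*(d + 3)*(d^2 + 2*d) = (d - 5)*(d + 1)*(d + 2)^2*(d + 3)*(d)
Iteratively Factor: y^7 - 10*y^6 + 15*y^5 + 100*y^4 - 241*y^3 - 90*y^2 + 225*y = (y - 3)*(y^6 - 7*y^5 - 6*y^4 + 82*y^3 + 5*y^2 - 75*y) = (y - 3)*(y + 3)*(y^5 - 10*y^4 + 24*y^3 + 10*y^2 - 25*y) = (y - 5)*(y - 3)*(y + 3)*(y^4 - 5*y^3 - y^2 + 5*y) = (y - 5)^2*(y - 3)*(y + 3)*(y^3 - y) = (y - 5)^2*(y - 3)*(y - 1)*(y + 3)*(y^2 + y) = y*(y - 5)^2*(y - 3)*(y - 1)*(y + 3)*(y + 1)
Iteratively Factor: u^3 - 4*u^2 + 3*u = (u)*(u^2 - 4*u + 3) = u*(u - 3)*(u - 1)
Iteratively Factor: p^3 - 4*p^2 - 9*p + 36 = (p - 4)*(p^2 - 9) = (p - 4)*(p + 3)*(p - 3)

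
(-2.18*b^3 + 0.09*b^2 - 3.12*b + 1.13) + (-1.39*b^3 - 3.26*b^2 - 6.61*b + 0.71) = -3.57*b^3 - 3.17*b^2 - 9.73*b + 1.84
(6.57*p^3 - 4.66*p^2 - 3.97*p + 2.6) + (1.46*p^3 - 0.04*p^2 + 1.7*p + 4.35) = 8.03*p^3 - 4.7*p^2 - 2.27*p + 6.95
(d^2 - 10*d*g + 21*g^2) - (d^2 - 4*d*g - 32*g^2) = -6*d*g + 53*g^2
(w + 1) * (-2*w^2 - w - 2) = -2*w^3 - 3*w^2 - 3*w - 2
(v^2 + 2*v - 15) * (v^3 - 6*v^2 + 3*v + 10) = v^5 - 4*v^4 - 24*v^3 + 106*v^2 - 25*v - 150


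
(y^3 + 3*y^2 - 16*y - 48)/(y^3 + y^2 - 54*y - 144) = (y^2 - 16)/(y^2 - 2*y - 48)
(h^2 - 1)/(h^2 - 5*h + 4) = (h + 1)/(h - 4)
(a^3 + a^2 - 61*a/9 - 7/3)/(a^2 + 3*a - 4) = (a^3 + a^2 - 61*a/9 - 7/3)/(a^2 + 3*a - 4)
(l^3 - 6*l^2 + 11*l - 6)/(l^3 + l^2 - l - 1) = (l^2 - 5*l + 6)/(l^2 + 2*l + 1)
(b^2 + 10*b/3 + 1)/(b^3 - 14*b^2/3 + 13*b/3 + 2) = (b + 3)/(b^2 - 5*b + 6)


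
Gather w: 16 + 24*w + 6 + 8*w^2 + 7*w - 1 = 8*w^2 + 31*w + 21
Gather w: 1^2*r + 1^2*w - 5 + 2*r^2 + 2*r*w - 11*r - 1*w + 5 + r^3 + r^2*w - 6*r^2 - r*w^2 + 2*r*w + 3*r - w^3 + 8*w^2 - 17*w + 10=r^3 - 4*r^2 - 7*r - w^3 + w^2*(8 - r) + w*(r^2 + 4*r - 17) + 10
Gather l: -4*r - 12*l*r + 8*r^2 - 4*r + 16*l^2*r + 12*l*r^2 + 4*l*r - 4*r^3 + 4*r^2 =16*l^2*r + l*(12*r^2 - 8*r) - 4*r^3 + 12*r^2 - 8*r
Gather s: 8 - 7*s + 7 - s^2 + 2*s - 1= -s^2 - 5*s + 14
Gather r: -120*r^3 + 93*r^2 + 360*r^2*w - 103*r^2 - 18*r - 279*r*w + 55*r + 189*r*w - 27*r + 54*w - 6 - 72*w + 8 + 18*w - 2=-120*r^3 + r^2*(360*w - 10) + r*(10 - 90*w)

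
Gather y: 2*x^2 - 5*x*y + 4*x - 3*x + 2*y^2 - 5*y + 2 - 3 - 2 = 2*x^2 + x + 2*y^2 + y*(-5*x - 5) - 3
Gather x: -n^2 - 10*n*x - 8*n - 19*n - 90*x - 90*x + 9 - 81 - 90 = -n^2 - 27*n + x*(-10*n - 180) - 162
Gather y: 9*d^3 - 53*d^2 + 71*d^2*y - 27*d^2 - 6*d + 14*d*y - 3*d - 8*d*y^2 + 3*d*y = 9*d^3 - 80*d^2 - 8*d*y^2 - 9*d + y*(71*d^2 + 17*d)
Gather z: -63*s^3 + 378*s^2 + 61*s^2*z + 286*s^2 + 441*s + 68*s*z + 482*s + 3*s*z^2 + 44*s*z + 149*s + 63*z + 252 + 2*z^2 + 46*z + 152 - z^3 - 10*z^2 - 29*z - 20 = -63*s^3 + 664*s^2 + 1072*s - z^3 + z^2*(3*s - 8) + z*(61*s^2 + 112*s + 80) + 384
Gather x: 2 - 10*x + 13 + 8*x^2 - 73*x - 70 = 8*x^2 - 83*x - 55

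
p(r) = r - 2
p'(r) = 1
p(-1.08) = -3.08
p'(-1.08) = 1.00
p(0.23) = -1.77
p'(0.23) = 1.00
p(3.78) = 1.78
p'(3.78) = 1.00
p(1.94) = -0.06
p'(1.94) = 1.00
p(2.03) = 0.03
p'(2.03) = 1.00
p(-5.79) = -7.79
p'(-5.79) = 1.00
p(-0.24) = -2.24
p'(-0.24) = 1.00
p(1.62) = -0.38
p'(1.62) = 1.00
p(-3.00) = -5.00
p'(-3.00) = 1.00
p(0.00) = -2.00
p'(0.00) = 1.00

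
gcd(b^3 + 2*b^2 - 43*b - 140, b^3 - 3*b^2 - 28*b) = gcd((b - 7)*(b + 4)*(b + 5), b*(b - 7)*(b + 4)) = b^2 - 3*b - 28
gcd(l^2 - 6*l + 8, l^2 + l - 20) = l - 4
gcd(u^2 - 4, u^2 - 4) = u^2 - 4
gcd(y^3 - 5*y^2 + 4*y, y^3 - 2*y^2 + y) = y^2 - y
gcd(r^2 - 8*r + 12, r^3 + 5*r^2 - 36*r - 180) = r - 6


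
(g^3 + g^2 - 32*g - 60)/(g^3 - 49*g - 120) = (g^2 - 4*g - 12)/(g^2 - 5*g - 24)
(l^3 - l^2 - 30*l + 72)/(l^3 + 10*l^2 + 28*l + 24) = (l^2 - 7*l + 12)/(l^2 + 4*l + 4)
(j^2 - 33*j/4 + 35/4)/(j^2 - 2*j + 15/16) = 4*(j - 7)/(4*j - 3)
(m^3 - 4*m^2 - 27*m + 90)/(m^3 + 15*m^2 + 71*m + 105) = (m^2 - 9*m + 18)/(m^2 + 10*m + 21)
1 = 1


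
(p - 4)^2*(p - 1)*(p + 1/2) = p^4 - 17*p^3/2 + 39*p^2/2 - 4*p - 8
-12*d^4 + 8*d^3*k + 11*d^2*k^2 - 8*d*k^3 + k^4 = (-6*d + k)*(-2*d + k)*(-d + k)*(d + k)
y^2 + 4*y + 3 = (y + 1)*(y + 3)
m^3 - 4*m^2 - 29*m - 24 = (m - 8)*(m + 1)*(m + 3)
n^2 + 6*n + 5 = (n + 1)*(n + 5)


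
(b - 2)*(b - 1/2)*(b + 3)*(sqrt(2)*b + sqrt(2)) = sqrt(2)*b^4 + 3*sqrt(2)*b^3/2 - 6*sqrt(2)*b^2 - 7*sqrt(2)*b/2 + 3*sqrt(2)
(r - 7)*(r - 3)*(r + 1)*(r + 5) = r^4 - 4*r^3 - 34*r^2 + 76*r + 105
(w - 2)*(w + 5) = w^2 + 3*w - 10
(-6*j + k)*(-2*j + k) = 12*j^2 - 8*j*k + k^2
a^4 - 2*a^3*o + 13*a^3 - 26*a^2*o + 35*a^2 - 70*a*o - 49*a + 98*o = (a - 1)*(a + 7)^2*(a - 2*o)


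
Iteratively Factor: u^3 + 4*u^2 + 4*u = (u + 2)*(u^2 + 2*u) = u*(u + 2)*(u + 2)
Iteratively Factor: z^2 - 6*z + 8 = (z - 4)*(z - 2)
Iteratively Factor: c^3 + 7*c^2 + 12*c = (c + 4)*(c^2 + 3*c) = c*(c + 4)*(c + 3)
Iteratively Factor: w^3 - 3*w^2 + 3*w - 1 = (w - 1)*(w^2 - 2*w + 1) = (w - 1)^2*(w - 1)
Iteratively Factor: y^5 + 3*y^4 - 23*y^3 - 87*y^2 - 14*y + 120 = (y + 4)*(y^4 - y^3 - 19*y^2 - 11*y + 30) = (y + 3)*(y + 4)*(y^3 - 4*y^2 - 7*y + 10) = (y - 1)*(y + 3)*(y + 4)*(y^2 - 3*y - 10) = (y - 5)*(y - 1)*(y + 3)*(y + 4)*(y + 2)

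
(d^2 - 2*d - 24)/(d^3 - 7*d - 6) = (-d^2 + 2*d + 24)/(-d^3 + 7*d + 6)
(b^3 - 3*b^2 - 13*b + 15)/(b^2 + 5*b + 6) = (b^2 - 6*b + 5)/(b + 2)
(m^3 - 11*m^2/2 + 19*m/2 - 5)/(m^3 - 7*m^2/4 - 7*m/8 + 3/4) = 4*(2*m^2 - 7*m + 5)/(8*m^2 + 2*m - 3)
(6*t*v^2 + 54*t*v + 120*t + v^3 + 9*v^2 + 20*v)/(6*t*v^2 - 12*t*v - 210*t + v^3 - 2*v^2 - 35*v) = (v + 4)/(v - 7)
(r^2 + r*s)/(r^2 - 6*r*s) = (r + s)/(r - 6*s)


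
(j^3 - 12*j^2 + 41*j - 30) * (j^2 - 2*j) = j^5 - 14*j^4 + 65*j^3 - 112*j^2 + 60*j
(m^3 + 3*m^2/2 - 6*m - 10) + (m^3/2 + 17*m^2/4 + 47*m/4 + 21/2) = 3*m^3/2 + 23*m^2/4 + 23*m/4 + 1/2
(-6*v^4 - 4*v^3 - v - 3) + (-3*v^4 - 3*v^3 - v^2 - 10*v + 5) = -9*v^4 - 7*v^3 - v^2 - 11*v + 2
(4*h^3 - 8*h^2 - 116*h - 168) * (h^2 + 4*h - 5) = 4*h^5 + 8*h^4 - 168*h^3 - 592*h^2 - 92*h + 840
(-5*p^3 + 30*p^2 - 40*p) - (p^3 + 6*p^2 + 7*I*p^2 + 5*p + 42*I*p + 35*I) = -6*p^3 + 24*p^2 - 7*I*p^2 - 45*p - 42*I*p - 35*I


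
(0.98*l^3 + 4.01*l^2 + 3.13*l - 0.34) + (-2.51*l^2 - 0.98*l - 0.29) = 0.98*l^3 + 1.5*l^2 + 2.15*l - 0.63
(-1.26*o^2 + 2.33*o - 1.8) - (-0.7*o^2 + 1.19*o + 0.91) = -0.56*o^2 + 1.14*o - 2.71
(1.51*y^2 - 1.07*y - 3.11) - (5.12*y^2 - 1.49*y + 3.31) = -3.61*y^2 + 0.42*y - 6.42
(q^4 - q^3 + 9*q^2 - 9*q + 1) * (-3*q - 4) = -3*q^5 - q^4 - 23*q^3 - 9*q^2 + 33*q - 4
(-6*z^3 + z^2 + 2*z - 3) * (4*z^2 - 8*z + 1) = -24*z^5 + 52*z^4 - 6*z^3 - 27*z^2 + 26*z - 3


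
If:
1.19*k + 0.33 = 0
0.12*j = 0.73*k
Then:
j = -1.69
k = -0.28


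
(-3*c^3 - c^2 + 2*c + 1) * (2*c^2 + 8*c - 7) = -6*c^5 - 26*c^4 + 17*c^3 + 25*c^2 - 6*c - 7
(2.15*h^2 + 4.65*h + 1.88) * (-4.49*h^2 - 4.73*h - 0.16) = -9.6535*h^4 - 31.048*h^3 - 30.7797*h^2 - 9.6364*h - 0.3008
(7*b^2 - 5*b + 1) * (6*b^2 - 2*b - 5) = 42*b^4 - 44*b^3 - 19*b^2 + 23*b - 5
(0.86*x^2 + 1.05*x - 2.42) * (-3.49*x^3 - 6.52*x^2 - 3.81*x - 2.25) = -3.0014*x^5 - 9.2717*x^4 - 1.6768*x^3 + 9.8429*x^2 + 6.8577*x + 5.445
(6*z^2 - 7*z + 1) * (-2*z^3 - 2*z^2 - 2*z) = -12*z^5 + 2*z^4 + 12*z^2 - 2*z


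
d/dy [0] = 0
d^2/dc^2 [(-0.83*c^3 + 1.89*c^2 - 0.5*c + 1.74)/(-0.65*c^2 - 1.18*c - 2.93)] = (4.44089209850063e-16*c^5 + 1.33226762955019e-15*c^4 + 2.471674*c^3 + 34.403982*c^2 + 29.031822*c - 34.126214)/(0.274625*c^6 + 1.49565*c^5 + 6.428955*c^4 + 15.126892*c^3 + 28.979751*c^2 + 30.390546*c + 25.153757)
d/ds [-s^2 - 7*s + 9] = -2*s - 7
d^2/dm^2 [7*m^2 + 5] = 14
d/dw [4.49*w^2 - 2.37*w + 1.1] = 8.98*w - 2.37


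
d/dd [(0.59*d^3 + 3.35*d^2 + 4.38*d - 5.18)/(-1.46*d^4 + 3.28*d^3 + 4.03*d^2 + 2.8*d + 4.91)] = (0.8614*d^6 + 9.782*d^5 + 10.5741*d^4 - 55.68*d^3 + 51.3905*d^2 + 74.6478*d + 36.0098)/(2.1316*d^8 - 9.5776*d^7 - 1.0092*d^6 + 18.2608*d^5 + 20.2717*d^4 + 54.7776*d^3 + 47.4146*d^2 + 27.496*d + 24.1081)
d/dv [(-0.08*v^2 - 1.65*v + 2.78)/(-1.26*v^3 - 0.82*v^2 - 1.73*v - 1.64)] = (-0.1008*v^4 - 4.158*v^3 + 9.2938*v^2 + 4.8216*v + 7.5154)/(1.5876*v^6 + 2.0664*v^5 + 5.032*v^4 + 6.97*v^3 + 5.6825*v^2 + 5.6744*v + 2.6896)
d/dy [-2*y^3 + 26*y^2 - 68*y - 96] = -6*y^2 + 52*y - 68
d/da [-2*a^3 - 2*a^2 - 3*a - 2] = -6*a^2 - 4*a - 3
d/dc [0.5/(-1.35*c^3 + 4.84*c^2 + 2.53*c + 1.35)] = (2.025*c^2 - 4.84*c - 1.265)/(-1.35*c^3 + 4.84*c^2 + 2.53*c + 1.35)^2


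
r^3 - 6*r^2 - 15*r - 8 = (r - 8)*(r + 1)^2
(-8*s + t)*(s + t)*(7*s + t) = -56*s^3 - 57*s^2*t + t^3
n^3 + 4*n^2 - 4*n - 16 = (n - 2)*(n + 2)*(n + 4)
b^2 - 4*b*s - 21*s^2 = (b - 7*s)*(b + 3*s)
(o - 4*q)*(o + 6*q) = o^2 + 2*o*q - 24*q^2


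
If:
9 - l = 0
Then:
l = 9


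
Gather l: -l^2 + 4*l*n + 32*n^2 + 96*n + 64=-l^2 + 4*l*n + 32*n^2 + 96*n + 64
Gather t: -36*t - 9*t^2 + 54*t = -9*t^2 + 18*t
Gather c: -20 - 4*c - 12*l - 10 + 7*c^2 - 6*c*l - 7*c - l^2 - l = 7*c^2 + c*(-6*l - 11) - l^2 - 13*l - 30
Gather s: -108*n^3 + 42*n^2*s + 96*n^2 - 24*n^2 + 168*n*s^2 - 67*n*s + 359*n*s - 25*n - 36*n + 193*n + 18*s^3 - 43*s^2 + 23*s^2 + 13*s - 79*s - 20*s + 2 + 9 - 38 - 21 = -108*n^3 + 72*n^2 + 132*n + 18*s^3 + s^2*(168*n - 20) + s*(42*n^2 + 292*n - 86) - 48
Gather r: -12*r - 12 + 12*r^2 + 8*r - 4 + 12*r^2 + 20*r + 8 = 24*r^2 + 16*r - 8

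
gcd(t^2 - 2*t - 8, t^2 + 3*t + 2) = t + 2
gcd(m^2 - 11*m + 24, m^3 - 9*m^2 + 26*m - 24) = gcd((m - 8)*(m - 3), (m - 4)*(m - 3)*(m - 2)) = m - 3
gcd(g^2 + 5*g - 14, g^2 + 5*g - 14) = g^2 + 5*g - 14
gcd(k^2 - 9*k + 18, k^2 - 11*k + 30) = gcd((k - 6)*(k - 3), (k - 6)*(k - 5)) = k - 6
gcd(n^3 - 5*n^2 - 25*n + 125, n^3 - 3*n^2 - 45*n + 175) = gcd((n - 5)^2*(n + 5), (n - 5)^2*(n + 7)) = n^2 - 10*n + 25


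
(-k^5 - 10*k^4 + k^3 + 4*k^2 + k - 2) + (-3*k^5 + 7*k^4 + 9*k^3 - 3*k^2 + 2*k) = -4*k^5 - 3*k^4 + 10*k^3 + k^2 + 3*k - 2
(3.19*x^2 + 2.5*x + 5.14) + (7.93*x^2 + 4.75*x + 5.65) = 11.12*x^2 + 7.25*x + 10.79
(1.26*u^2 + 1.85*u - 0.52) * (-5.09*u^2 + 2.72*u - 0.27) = -6.4134*u^4 - 5.9893*u^3 + 7.3386*u^2 - 1.9139*u + 0.1404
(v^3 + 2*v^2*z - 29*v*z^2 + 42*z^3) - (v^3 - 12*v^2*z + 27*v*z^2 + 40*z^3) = 14*v^2*z - 56*v*z^2 + 2*z^3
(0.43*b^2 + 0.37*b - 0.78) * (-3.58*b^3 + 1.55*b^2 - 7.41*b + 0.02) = -1.5394*b^5 - 0.6581*b^4 + 0.1796*b^3 - 3.9421*b^2 + 5.7872*b - 0.0156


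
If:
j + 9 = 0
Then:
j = -9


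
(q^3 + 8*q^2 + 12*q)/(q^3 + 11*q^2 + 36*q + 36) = q/(q + 3)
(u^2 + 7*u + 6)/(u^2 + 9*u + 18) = (u + 1)/(u + 3)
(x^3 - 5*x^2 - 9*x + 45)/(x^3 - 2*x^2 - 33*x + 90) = (x + 3)/(x + 6)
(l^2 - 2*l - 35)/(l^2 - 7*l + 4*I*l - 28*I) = (l + 5)/(l + 4*I)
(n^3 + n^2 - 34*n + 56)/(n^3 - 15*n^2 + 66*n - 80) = (n^2 + 3*n - 28)/(n^2 - 13*n + 40)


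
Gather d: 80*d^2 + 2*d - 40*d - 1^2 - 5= 80*d^2 - 38*d - 6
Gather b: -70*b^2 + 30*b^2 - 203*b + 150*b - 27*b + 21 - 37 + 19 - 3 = -40*b^2 - 80*b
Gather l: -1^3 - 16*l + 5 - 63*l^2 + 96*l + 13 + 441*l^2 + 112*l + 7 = 378*l^2 + 192*l + 24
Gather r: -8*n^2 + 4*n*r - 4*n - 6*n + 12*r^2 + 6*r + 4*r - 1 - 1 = -8*n^2 - 10*n + 12*r^2 + r*(4*n + 10) - 2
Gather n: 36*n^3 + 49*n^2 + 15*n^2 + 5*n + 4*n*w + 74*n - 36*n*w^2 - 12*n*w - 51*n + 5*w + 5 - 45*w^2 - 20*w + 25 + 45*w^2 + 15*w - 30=36*n^3 + 64*n^2 + n*(-36*w^2 - 8*w + 28)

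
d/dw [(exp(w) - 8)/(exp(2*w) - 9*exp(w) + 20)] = (-(exp(w) - 8)*(2*exp(w) - 9) + exp(2*w) - 9*exp(w) + 20)*exp(w)/(exp(2*w) - 9*exp(w) + 20)^2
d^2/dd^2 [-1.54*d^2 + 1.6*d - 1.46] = -3.08000000000000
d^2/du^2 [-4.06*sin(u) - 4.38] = 4.06*sin(u)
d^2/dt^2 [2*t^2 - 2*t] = 4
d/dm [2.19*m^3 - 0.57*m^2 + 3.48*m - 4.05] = 6.57*m^2 - 1.14*m + 3.48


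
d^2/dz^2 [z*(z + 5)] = 2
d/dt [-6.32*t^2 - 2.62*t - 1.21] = -12.64*t - 2.62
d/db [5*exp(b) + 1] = 5*exp(b)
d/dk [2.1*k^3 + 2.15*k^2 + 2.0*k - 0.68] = 6.3*k^2 + 4.3*k + 2.0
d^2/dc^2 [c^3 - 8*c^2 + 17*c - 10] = 6*c - 16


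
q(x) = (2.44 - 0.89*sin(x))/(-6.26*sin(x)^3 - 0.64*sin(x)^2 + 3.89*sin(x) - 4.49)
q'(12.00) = 0.19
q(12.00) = -0.50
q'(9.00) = -0.21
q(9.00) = -0.60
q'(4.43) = -1.12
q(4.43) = -1.01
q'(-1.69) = -0.68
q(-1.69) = -1.16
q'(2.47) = -0.60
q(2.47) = -0.49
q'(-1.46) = 0.64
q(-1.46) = -1.17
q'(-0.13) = -0.20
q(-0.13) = -0.51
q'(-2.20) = -0.72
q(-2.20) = -0.67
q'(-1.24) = 1.13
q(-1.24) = -0.95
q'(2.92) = 0.19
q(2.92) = -0.60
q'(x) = (2.44 - 0.89*sin(x))*(18.78*sin(x)^2*cos(x) + 1.28*sin(x)*cos(x) - 3.89*cos(x))/(-6.26*sin(x)^3 - 0.64*sin(x)^2 + 3.89*sin(x) - 4.49)^2 - 0.89*cos(x)/(-6.26*sin(x)^3 - 0.64*sin(x)^2 + 3.89*sin(x) - 4.49) = (-11.1428*sin(x)^3 + 45.2536*sin(x)^2 + 3.1232*sin(x) - 5.4955)*cos(x)/(39.1876*sin(x)^6 + 8.0128*sin(x)^5 - 48.2932*sin(x)^4 + 51.2356*sin(x)^3 + 20.8793*sin(x)^2 - 34.9322*sin(x) + 20.1601)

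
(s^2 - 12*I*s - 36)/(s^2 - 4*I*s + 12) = (s - 6*I)/(s + 2*I)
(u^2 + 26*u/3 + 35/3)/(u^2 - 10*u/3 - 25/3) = (u + 7)/(u - 5)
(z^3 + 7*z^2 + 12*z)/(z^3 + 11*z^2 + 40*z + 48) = z/(z + 4)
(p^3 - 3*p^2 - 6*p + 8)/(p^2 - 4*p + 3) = (p^2 - 2*p - 8)/(p - 3)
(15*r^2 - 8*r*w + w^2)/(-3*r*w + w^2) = (-5*r + w)/w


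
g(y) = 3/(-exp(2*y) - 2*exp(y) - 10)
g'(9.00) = 0.00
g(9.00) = 0.00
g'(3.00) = 0.01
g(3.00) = -0.00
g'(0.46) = 0.10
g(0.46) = -0.19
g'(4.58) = 0.00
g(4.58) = -0.00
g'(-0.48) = 0.04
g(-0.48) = -0.26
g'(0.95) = 0.12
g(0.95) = -0.14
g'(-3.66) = 0.00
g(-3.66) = -0.30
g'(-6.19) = 0.00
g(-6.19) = -0.30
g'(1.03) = 0.12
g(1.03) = -0.13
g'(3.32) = 0.01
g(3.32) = -0.00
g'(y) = 3*(2*exp(2*y) + 2*exp(y))/(-exp(2*y) - 2*exp(y) - 10)^2 = 6*(exp(y) + 1)*exp(y)/(exp(2*y) + 2*exp(y) + 10)^2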